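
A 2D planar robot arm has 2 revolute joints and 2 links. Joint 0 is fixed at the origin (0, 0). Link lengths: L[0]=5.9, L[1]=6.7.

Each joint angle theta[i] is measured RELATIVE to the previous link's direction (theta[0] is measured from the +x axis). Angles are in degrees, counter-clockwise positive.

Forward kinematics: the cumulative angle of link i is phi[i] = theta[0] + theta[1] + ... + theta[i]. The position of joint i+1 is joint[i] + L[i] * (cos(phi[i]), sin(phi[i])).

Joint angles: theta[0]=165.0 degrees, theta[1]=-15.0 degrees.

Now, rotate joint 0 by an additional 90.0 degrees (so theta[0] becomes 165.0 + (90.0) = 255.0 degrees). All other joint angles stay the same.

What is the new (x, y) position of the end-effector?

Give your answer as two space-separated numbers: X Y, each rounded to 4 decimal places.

joint[0] = (0.0000, 0.0000)  (base)
link 0: phi[0] = 255 = 255 deg
  cos(255 deg) = -0.2588, sin(255 deg) = -0.9659
  joint[1] = (0.0000, 0.0000) + 5.9 * (-0.2588, -0.9659) = (0.0000 + -1.5270, 0.0000 + -5.6990) = (-1.5270, -5.6990)
link 1: phi[1] = 255 + -15 = 240 deg
  cos(240 deg) = -0.5000, sin(240 deg) = -0.8660
  joint[2] = (-1.5270, -5.6990) + 6.7 * (-0.5000, -0.8660) = (-1.5270 + -3.3500, -5.6990 + -5.8024) = (-4.8770, -11.5013)
End effector: (-4.8770, -11.5013)

Answer: -4.8770 -11.5013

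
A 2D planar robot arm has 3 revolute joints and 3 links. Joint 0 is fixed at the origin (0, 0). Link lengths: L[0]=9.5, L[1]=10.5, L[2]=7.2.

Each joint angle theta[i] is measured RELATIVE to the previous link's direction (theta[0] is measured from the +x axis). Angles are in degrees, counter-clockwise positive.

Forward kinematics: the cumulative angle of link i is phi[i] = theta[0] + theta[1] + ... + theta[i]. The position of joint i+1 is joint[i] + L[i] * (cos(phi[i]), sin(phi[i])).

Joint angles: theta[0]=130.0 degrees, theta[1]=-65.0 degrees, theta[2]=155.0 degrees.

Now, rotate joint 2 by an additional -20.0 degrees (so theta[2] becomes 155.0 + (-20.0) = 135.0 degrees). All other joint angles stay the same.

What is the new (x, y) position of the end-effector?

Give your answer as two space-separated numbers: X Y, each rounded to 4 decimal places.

Answer: -8.4348 14.3311

Derivation:
joint[0] = (0.0000, 0.0000)  (base)
link 0: phi[0] = 130 = 130 deg
  cos(130 deg) = -0.6428, sin(130 deg) = 0.7660
  joint[1] = (0.0000, 0.0000) + 9.5 * (-0.6428, 0.7660) = (0.0000 + -6.1065, 0.0000 + 7.2774) = (-6.1065, 7.2774)
link 1: phi[1] = 130 + -65 = 65 deg
  cos(65 deg) = 0.4226, sin(65 deg) = 0.9063
  joint[2] = (-6.1065, 7.2774) + 10.5 * (0.4226, 0.9063) = (-6.1065 + 4.4375, 7.2774 + 9.5162) = (-1.6690, 16.7937)
link 2: phi[2] = 130 + -65 + 135 = 200 deg
  cos(200 deg) = -0.9397, sin(200 deg) = -0.3420
  joint[3] = (-1.6690, 16.7937) + 7.2 * (-0.9397, -0.3420) = (-1.6690 + -6.7658, 16.7937 + -2.4625) = (-8.4348, 14.3311)
End effector: (-8.4348, 14.3311)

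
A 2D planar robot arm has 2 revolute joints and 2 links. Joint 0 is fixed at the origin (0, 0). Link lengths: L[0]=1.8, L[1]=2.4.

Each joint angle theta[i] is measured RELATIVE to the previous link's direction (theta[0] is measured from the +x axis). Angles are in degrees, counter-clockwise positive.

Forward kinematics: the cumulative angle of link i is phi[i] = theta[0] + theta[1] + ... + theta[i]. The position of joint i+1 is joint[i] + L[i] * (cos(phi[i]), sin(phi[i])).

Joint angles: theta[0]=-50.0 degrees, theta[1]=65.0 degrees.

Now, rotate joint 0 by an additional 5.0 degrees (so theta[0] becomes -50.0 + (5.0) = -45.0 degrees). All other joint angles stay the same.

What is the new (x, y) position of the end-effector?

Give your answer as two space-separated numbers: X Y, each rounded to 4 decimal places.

joint[0] = (0.0000, 0.0000)  (base)
link 0: phi[0] = -45 = -45 deg
  cos(-45 deg) = 0.7071, sin(-45 deg) = -0.7071
  joint[1] = (0.0000, 0.0000) + 1.8 * (0.7071, -0.7071) = (0.0000 + 1.2728, 0.0000 + -1.2728) = (1.2728, -1.2728)
link 1: phi[1] = -45 + 65 = 20 deg
  cos(20 deg) = 0.9397, sin(20 deg) = 0.3420
  joint[2] = (1.2728, -1.2728) + 2.4 * (0.9397, 0.3420) = (1.2728 + 2.2553, -1.2728 + 0.8208) = (3.5281, -0.4519)
End effector: (3.5281, -0.4519)

Answer: 3.5281 -0.4519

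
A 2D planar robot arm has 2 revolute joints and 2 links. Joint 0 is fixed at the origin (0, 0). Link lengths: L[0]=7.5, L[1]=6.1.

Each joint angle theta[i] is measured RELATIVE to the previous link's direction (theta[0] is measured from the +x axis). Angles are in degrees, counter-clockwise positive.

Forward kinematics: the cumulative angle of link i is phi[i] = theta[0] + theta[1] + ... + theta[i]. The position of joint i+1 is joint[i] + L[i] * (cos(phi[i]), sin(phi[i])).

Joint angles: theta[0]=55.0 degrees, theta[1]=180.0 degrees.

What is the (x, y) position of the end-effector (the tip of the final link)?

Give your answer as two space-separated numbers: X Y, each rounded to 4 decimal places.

joint[0] = (0.0000, 0.0000)  (base)
link 0: phi[0] = 55 = 55 deg
  cos(55 deg) = 0.5736, sin(55 deg) = 0.8192
  joint[1] = (0.0000, 0.0000) + 7.5 * (0.5736, 0.8192) = (0.0000 + 4.3018, 0.0000 + 6.1436) = (4.3018, 6.1436)
link 1: phi[1] = 55 + 180 = 235 deg
  cos(235 deg) = -0.5736, sin(235 deg) = -0.8192
  joint[2] = (4.3018, 6.1436) + 6.1 * (-0.5736, -0.8192) = (4.3018 + -3.4988, 6.1436 + -4.9968) = (0.8030, 1.1468)
End effector: (0.8030, 1.1468)

Answer: 0.8030 1.1468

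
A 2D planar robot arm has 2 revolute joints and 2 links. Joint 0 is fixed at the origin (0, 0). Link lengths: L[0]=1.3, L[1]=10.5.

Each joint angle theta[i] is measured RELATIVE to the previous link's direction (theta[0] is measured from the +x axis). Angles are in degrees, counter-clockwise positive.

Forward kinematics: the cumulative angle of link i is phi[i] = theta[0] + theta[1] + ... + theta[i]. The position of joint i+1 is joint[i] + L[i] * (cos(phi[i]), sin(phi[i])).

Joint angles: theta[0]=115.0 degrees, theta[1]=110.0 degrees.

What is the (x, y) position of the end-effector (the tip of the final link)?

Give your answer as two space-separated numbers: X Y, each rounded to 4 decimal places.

Answer: -7.9740 -6.2464

Derivation:
joint[0] = (0.0000, 0.0000)  (base)
link 0: phi[0] = 115 = 115 deg
  cos(115 deg) = -0.4226, sin(115 deg) = 0.9063
  joint[1] = (0.0000, 0.0000) + 1.3 * (-0.4226, 0.9063) = (0.0000 + -0.5494, 0.0000 + 1.1782) = (-0.5494, 1.1782)
link 1: phi[1] = 115 + 110 = 225 deg
  cos(225 deg) = -0.7071, sin(225 deg) = -0.7071
  joint[2] = (-0.5494, 1.1782) + 10.5 * (-0.7071, -0.7071) = (-0.5494 + -7.4246, 1.1782 + -7.4246) = (-7.9740, -6.2464)
End effector: (-7.9740, -6.2464)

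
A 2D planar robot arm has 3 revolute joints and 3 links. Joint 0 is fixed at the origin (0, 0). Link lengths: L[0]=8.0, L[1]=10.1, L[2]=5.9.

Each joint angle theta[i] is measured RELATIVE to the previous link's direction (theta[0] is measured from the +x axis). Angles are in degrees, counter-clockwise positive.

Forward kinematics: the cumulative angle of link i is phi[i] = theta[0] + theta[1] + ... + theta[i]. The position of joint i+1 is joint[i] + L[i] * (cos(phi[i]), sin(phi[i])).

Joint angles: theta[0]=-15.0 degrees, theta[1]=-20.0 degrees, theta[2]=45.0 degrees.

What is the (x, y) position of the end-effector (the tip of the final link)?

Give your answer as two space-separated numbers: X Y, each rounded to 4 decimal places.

joint[0] = (0.0000, 0.0000)  (base)
link 0: phi[0] = -15 = -15 deg
  cos(-15 deg) = 0.9659, sin(-15 deg) = -0.2588
  joint[1] = (0.0000, 0.0000) + 8 * (0.9659, -0.2588) = (0.0000 + 7.7274, 0.0000 + -2.0706) = (7.7274, -2.0706)
link 1: phi[1] = -15 + -20 = -35 deg
  cos(-35 deg) = 0.8192, sin(-35 deg) = -0.5736
  joint[2] = (7.7274, -2.0706) + 10.1 * (0.8192, -0.5736) = (7.7274 + 8.2734, -2.0706 + -5.7931) = (16.0008, -7.8637)
link 2: phi[2] = -15 + -20 + 45 = 10 deg
  cos(10 deg) = 0.9848, sin(10 deg) = 0.1736
  joint[3] = (16.0008, -7.8637) + 5.9 * (0.9848, 0.1736) = (16.0008 + 5.8104, -7.8637 + 1.0245) = (21.8112, -6.8392)
End effector: (21.8112, -6.8392)

Answer: 21.8112 -6.8392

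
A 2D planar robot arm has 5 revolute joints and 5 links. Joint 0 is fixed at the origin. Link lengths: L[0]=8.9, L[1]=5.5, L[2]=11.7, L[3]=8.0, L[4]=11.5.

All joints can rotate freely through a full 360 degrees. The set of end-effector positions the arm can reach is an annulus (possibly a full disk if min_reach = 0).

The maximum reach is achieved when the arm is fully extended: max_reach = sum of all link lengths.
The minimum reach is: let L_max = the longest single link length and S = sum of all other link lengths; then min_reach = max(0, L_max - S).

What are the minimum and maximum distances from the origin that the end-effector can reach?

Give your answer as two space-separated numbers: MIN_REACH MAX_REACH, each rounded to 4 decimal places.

Answer: 0.0000 45.6000

Derivation:
Link lengths: [8.9, 5.5, 11.7, 8.0, 11.5]
max_reach = 8.9 + 5.5 + 11.7 + 8 + 11.5 = 45.6
L_max = max([8.9, 5.5, 11.7, 8.0, 11.5]) = 11.7
S (sum of others) = 45.6 - 11.7 = 33.9
min_reach = max(0, 11.7 - 33.9) = max(0, -22.2) = 0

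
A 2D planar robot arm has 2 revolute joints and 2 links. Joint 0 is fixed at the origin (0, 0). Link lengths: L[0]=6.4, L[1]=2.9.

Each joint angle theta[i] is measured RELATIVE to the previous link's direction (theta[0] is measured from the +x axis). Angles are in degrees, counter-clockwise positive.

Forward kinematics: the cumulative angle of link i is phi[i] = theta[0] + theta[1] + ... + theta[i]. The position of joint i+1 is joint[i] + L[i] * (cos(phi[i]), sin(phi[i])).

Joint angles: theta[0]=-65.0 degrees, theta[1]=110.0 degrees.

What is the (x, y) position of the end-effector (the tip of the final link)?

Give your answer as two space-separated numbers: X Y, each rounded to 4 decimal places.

Answer: 4.7554 -3.7498

Derivation:
joint[0] = (0.0000, 0.0000)  (base)
link 0: phi[0] = -65 = -65 deg
  cos(-65 deg) = 0.4226, sin(-65 deg) = -0.9063
  joint[1] = (0.0000, 0.0000) + 6.4 * (0.4226, -0.9063) = (0.0000 + 2.7048, 0.0000 + -5.8004) = (2.7048, -5.8004)
link 1: phi[1] = -65 + 110 = 45 deg
  cos(45 deg) = 0.7071, sin(45 deg) = 0.7071
  joint[2] = (2.7048, -5.8004) + 2.9 * (0.7071, 0.7071) = (2.7048 + 2.0506, -5.8004 + 2.0506) = (4.7554, -3.7498)
End effector: (4.7554, -3.7498)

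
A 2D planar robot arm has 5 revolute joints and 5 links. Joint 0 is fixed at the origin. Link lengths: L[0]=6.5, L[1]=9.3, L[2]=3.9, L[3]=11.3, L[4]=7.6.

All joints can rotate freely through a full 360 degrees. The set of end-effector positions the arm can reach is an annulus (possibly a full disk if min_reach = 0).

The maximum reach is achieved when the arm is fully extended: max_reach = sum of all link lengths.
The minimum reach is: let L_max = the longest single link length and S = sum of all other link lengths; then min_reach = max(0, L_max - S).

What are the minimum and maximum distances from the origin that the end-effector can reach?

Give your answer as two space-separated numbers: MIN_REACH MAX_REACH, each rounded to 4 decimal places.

Link lengths: [6.5, 9.3, 3.9, 11.3, 7.6]
max_reach = 6.5 + 9.3 + 3.9 + 11.3 + 7.6 = 38.6
L_max = max([6.5, 9.3, 3.9, 11.3, 7.6]) = 11.3
S (sum of others) = 38.6 - 11.3 = 27.3
min_reach = max(0, 11.3 - 27.3) = max(0, -16) = 0

Answer: 0.0000 38.6000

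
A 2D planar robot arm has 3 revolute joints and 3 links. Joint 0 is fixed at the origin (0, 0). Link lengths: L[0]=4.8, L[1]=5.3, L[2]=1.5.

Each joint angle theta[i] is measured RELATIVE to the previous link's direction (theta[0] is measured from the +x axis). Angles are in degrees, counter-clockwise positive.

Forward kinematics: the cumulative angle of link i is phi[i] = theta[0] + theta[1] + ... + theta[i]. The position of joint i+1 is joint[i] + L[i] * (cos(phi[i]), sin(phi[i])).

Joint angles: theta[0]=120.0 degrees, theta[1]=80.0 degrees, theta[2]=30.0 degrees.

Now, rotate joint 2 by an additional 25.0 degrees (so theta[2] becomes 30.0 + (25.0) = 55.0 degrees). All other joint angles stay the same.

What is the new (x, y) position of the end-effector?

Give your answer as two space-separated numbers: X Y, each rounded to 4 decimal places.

joint[0] = (0.0000, 0.0000)  (base)
link 0: phi[0] = 120 = 120 deg
  cos(120 deg) = -0.5000, sin(120 deg) = 0.8660
  joint[1] = (0.0000, 0.0000) + 4.8 * (-0.5000, 0.8660) = (0.0000 + -2.4000, 0.0000 + 4.1569) = (-2.4000, 4.1569)
link 1: phi[1] = 120 + 80 = 200 deg
  cos(200 deg) = -0.9397, sin(200 deg) = -0.3420
  joint[2] = (-2.4000, 4.1569) + 5.3 * (-0.9397, -0.3420) = (-2.4000 + -4.9804, 4.1569 + -1.8127) = (-7.3804, 2.3442)
link 2: phi[2] = 120 + 80 + 55 = 255 deg
  cos(255 deg) = -0.2588, sin(255 deg) = -0.9659
  joint[3] = (-7.3804, 2.3442) + 1.5 * (-0.2588, -0.9659) = (-7.3804 + -0.3882, 2.3442 + -1.4489) = (-7.7686, 0.8953)
End effector: (-7.7686, 0.8953)

Answer: -7.7686 0.8953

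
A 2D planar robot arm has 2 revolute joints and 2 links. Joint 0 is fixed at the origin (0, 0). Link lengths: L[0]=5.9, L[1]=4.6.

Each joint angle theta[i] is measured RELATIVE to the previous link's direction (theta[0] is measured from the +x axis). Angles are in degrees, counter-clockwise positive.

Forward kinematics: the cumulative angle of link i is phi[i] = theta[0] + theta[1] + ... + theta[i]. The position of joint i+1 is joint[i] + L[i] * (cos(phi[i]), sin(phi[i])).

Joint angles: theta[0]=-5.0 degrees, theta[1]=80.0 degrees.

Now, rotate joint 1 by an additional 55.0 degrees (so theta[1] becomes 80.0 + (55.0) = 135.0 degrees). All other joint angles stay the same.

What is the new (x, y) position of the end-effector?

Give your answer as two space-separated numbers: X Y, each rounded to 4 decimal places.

joint[0] = (0.0000, 0.0000)  (base)
link 0: phi[0] = -5 = -5 deg
  cos(-5 deg) = 0.9962, sin(-5 deg) = -0.0872
  joint[1] = (0.0000, 0.0000) + 5.9 * (0.9962, -0.0872) = (0.0000 + 5.8775, 0.0000 + -0.5142) = (5.8775, -0.5142)
link 1: phi[1] = -5 + 135 = 130 deg
  cos(130 deg) = -0.6428, sin(130 deg) = 0.7660
  joint[2] = (5.8775, -0.5142) + 4.6 * (-0.6428, 0.7660) = (5.8775 + -2.9568, -0.5142 + 3.5238) = (2.9207, 3.0096)
End effector: (2.9207, 3.0096)

Answer: 2.9207 3.0096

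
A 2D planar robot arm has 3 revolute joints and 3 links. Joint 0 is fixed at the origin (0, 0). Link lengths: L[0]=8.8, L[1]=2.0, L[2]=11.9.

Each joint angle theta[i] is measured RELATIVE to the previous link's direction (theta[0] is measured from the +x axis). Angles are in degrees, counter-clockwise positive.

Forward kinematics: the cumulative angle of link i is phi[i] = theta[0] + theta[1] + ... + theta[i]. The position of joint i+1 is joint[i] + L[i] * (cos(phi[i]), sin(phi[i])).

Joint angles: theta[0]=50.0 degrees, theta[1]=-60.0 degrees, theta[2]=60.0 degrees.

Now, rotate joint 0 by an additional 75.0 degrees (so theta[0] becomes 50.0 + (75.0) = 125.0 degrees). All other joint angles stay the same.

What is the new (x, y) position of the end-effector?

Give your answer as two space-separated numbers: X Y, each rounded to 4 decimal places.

joint[0] = (0.0000, 0.0000)  (base)
link 0: phi[0] = 125 = 125 deg
  cos(125 deg) = -0.5736, sin(125 deg) = 0.8192
  joint[1] = (0.0000, 0.0000) + 8.8 * (-0.5736, 0.8192) = (0.0000 + -5.0475, 0.0000 + 7.2085) = (-5.0475, 7.2085)
link 1: phi[1] = 125 + -60 = 65 deg
  cos(65 deg) = 0.4226, sin(65 deg) = 0.9063
  joint[2] = (-5.0475, 7.2085) + 2 * (0.4226, 0.9063) = (-5.0475 + 0.8452, 7.2085 + 1.8126) = (-4.2022, 9.0212)
link 2: phi[2] = 125 + -60 + 60 = 125 deg
  cos(125 deg) = -0.5736, sin(125 deg) = 0.8192
  joint[3] = (-4.2022, 9.0212) + 11.9 * (-0.5736, 0.8192) = (-4.2022 + -6.8256, 9.0212 + 9.7479) = (-11.0278, 18.7691)
End effector: (-11.0278, 18.7691)

Answer: -11.0278 18.7691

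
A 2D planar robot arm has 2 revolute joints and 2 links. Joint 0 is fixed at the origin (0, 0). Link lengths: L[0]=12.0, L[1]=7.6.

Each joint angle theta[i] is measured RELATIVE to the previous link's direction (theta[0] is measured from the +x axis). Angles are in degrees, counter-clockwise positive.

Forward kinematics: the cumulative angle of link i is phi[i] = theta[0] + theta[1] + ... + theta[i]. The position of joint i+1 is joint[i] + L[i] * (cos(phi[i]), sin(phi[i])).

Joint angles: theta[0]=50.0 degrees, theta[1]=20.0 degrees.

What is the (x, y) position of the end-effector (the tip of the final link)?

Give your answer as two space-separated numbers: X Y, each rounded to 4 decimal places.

joint[0] = (0.0000, 0.0000)  (base)
link 0: phi[0] = 50 = 50 deg
  cos(50 deg) = 0.6428, sin(50 deg) = 0.7660
  joint[1] = (0.0000, 0.0000) + 12 * (0.6428, 0.7660) = (0.0000 + 7.7135, 0.0000 + 9.1925) = (7.7135, 9.1925)
link 1: phi[1] = 50 + 20 = 70 deg
  cos(70 deg) = 0.3420, sin(70 deg) = 0.9397
  joint[2] = (7.7135, 9.1925) + 7.6 * (0.3420, 0.9397) = (7.7135 + 2.5994, 9.1925 + 7.1417) = (10.3128, 16.3342)
End effector: (10.3128, 16.3342)

Answer: 10.3128 16.3342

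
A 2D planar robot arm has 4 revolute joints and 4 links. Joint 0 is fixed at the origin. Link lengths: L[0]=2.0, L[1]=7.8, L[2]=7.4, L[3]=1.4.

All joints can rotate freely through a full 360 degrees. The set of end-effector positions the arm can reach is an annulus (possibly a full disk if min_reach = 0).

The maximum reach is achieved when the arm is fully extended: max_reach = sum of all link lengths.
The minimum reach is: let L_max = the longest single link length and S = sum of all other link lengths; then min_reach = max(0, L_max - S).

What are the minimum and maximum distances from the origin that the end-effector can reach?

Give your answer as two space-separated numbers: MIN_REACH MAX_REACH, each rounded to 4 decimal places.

Answer: 0.0000 18.6000

Derivation:
Link lengths: [2.0, 7.8, 7.4, 1.4]
max_reach = 2 + 7.8 + 7.4 + 1.4 = 18.6
L_max = max([2.0, 7.8, 7.4, 1.4]) = 7.8
S (sum of others) = 18.6 - 7.8 = 10.8
min_reach = max(0, 7.8 - 10.8) = max(0, -3) = 0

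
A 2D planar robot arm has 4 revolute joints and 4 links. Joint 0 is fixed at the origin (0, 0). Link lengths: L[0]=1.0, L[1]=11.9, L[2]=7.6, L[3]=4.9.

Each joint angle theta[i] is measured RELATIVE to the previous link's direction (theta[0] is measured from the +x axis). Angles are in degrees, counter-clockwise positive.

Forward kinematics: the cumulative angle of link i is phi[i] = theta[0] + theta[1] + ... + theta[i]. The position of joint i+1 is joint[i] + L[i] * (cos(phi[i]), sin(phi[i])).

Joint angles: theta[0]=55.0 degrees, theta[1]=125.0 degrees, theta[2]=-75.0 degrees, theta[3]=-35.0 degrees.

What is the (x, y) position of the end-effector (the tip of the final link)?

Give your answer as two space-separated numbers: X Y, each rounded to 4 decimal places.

joint[0] = (0.0000, 0.0000)  (base)
link 0: phi[0] = 55 = 55 deg
  cos(55 deg) = 0.5736, sin(55 deg) = 0.8192
  joint[1] = (0.0000, 0.0000) + 1 * (0.5736, 0.8192) = (0.0000 + 0.5736, 0.0000 + 0.8192) = (0.5736, 0.8192)
link 1: phi[1] = 55 + 125 = 180 deg
  cos(180 deg) = -1.0000, sin(180 deg) = 0.0000
  joint[2] = (0.5736, 0.8192) + 11.9 * (-1.0000, 0.0000) = (0.5736 + -11.9000, 0.8192 + 0.0000) = (-11.3264, 0.8192)
link 2: phi[2] = 55 + 125 + -75 = 105 deg
  cos(105 deg) = -0.2588, sin(105 deg) = 0.9659
  joint[3] = (-11.3264, 0.8192) + 7.6 * (-0.2588, 0.9659) = (-11.3264 + -1.9670, 0.8192 + 7.3410) = (-13.2934, 8.1602)
link 3: phi[3] = 55 + 125 + -75 + -35 = 70 deg
  cos(70 deg) = 0.3420, sin(70 deg) = 0.9397
  joint[4] = (-13.2934, 8.1602) + 4.9 * (0.3420, 0.9397) = (-13.2934 + 1.6759, 8.1602 + 4.6045) = (-11.6175, 12.7647)
End effector: (-11.6175, 12.7647)

Answer: -11.6175 12.7647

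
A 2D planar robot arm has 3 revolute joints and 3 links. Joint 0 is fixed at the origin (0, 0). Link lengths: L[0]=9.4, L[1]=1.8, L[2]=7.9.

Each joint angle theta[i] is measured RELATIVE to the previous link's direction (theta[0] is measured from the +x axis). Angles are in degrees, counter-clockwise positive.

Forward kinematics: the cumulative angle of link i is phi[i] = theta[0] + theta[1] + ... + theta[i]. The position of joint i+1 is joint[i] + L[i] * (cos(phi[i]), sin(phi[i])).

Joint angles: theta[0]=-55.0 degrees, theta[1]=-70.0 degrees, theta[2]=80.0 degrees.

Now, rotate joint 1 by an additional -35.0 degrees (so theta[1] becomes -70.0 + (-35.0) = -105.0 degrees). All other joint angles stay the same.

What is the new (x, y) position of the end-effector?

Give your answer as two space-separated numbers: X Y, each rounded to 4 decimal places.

Answer: 5.0720 -16.0956

Derivation:
joint[0] = (0.0000, 0.0000)  (base)
link 0: phi[0] = -55 = -55 deg
  cos(-55 deg) = 0.5736, sin(-55 deg) = -0.8192
  joint[1] = (0.0000, 0.0000) + 9.4 * (0.5736, -0.8192) = (0.0000 + 5.3916, 0.0000 + -7.7000) = (5.3916, -7.7000)
link 1: phi[1] = -55 + -105 = -160 deg
  cos(-160 deg) = -0.9397, sin(-160 deg) = -0.3420
  joint[2] = (5.3916, -7.7000) + 1.8 * (-0.9397, -0.3420) = (5.3916 + -1.6914, -7.7000 + -0.6156) = (3.7002, -8.3157)
link 2: phi[2] = -55 + -105 + 80 = -80 deg
  cos(-80 deg) = 0.1736, sin(-80 deg) = -0.9848
  joint[3] = (3.7002, -8.3157) + 7.9 * (0.1736, -0.9848) = (3.7002 + 1.3718, -8.3157 + -7.7800) = (5.0720, -16.0956)
End effector: (5.0720, -16.0956)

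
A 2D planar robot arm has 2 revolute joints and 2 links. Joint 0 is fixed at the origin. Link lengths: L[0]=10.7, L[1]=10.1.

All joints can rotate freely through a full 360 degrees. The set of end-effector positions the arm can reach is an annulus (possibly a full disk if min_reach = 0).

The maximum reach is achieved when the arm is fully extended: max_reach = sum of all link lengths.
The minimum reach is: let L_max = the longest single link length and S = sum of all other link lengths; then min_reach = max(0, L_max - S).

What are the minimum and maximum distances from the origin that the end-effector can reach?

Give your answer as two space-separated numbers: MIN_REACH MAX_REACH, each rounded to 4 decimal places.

Link lengths: [10.7, 10.1]
max_reach = 10.7 + 10.1 = 20.8
L_max = max([10.7, 10.1]) = 10.7
S (sum of others) = 20.8 - 10.7 = 10.1
min_reach = max(0, 10.7 - 10.1) = max(0, 0.6) = 0.6

Answer: 0.6000 20.8000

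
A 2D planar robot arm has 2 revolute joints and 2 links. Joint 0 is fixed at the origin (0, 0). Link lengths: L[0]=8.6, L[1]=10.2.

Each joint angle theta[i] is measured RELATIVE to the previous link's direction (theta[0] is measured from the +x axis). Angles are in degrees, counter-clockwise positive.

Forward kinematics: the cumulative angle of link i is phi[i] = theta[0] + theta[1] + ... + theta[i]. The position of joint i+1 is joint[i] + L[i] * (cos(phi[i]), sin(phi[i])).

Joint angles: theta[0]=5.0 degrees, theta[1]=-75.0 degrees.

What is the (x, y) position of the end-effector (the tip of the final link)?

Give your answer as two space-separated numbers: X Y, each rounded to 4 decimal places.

joint[0] = (0.0000, 0.0000)  (base)
link 0: phi[0] = 5 = 5 deg
  cos(5 deg) = 0.9962, sin(5 deg) = 0.0872
  joint[1] = (0.0000, 0.0000) + 8.6 * (0.9962, 0.0872) = (0.0000 + 8.5673, 0.0000 + 0.7495) = (8.5673, 0.7495)
link 1: phi[1] = 5 + -75 = -70 deg
  cos(-70 deg) = 0.3420, sin(-70 deg) = -0.9397
  joint[2] = (8.5673, 0.7495) + 10.2 * (0.3420, -0.9397) = (8.5673 + 3.4886, 0.7495 + -9.5849) = (12.0559, -8.8353)
End effector: (12.0559, -8.8353)

Answer: 12.0559 -8.8353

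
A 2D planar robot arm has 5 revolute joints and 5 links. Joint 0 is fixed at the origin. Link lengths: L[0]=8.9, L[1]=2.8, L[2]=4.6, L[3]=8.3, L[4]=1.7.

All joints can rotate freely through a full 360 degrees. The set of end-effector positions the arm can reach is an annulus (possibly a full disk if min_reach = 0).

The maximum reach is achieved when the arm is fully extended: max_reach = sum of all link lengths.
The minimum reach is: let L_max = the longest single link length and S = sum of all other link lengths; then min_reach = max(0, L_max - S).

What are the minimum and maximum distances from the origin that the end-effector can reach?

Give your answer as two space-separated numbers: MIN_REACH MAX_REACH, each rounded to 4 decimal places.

Link lengths: [8.9, 2.8, 4.6, 8.3, 1.7]
max_reach = 8.9 + 2.8 + 4.6 + 8.3 + 1.7 = 26.3
L_max = max([8.9, 2.8, 4.6, 8.3, 1.7]) = 8.9
S (sum of others) = 26.3 - 8.9 = 17.4
min_reach = max(0, 8.9 - 17.4) = max(0, -8.5) = 0

Answer: 0.0000 26.3000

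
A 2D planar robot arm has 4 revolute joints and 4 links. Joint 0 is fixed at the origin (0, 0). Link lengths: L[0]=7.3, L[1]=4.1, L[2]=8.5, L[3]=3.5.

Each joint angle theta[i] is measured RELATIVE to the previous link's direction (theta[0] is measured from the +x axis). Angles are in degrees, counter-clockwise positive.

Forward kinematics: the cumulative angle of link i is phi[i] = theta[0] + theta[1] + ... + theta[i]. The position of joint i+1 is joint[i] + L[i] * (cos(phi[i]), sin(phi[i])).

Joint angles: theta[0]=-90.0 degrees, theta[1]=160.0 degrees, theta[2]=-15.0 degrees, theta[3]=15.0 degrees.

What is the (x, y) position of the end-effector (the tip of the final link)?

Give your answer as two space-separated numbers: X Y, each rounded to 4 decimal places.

joint[0] = (0.0000, 0.0000)  (base)
link 0: phi[0] = -90 = -90 deg
  cos(-90 deg) = 0.0000, sin(-90 deg) = -1.0000
  joint[1] = (0.0000, 0.0000) + 7.3 * (0.0000, -1.0000) = (0.0000 + 0.0000, 0.0000 + -7.3000) = (0.0000, -7.3000)
link 1: phi[1] = -90 + 160 = 70 deg
  cos(70 deg) = 0.3420, sin(70 deg) = 0.9397
  joint[2] = (0.0000, -7.3000) + 4.1 * (0.3420, 0.9397) = (0.0000 + 1.4023, -7.3000 + 3.8527) = (1.4023, -3.4473)
link 2: phi[2] = -90 + 160 + -15 = 55 deg
  cos(55 deg) = 0.5736, sin(55 deg) = 0.8192
  joint[3] = (1.4023, -3.4473) + 8.5 * (0.5736, 0.8192) = (1.4023 + 4.8754, -3.4473 + 6.9628) = (6.2777, 3.5155)
link 3: phi[3] = -90 + 160 + -15 + 15 = 70 deg
  cos(70 deg) = 0.3420, sin(70 deg) = 0.9397
  joint[4] = (6.2777, 3.5155) + 3.5 * (0.3420, 0.9397) = (6.2777 + 1.1971, 3.5155 + 3.2889) = (7.4748, 6.8045)
End effector: (7.4748, 6.8045)

Answer: 7.4748 6.8045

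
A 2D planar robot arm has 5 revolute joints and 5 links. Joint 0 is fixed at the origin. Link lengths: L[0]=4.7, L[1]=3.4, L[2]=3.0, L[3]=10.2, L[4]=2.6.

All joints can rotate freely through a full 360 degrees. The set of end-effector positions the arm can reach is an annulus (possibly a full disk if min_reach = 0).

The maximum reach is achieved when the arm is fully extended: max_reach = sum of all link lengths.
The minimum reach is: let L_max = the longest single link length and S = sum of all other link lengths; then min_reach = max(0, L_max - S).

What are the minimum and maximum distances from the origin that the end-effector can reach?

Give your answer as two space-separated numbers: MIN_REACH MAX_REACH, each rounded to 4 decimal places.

Answer: 0.0000 23.9000

Derivation:
Link lengths: [4.7, 3.4, 3.0, 10.2, 2.6]
max_reach = 4.7 + 3.4 + 3 + 10.2 + 2.6 = 23.9
L_max = max([4.7, 3.4, 3.0, 10.2, 2.6]) = 10.2
S (sum of others) = 23.9 - 10.2 = 13.7
min_reach = max(0, 10.2 - 13.7) = max(0, -3.5) = 0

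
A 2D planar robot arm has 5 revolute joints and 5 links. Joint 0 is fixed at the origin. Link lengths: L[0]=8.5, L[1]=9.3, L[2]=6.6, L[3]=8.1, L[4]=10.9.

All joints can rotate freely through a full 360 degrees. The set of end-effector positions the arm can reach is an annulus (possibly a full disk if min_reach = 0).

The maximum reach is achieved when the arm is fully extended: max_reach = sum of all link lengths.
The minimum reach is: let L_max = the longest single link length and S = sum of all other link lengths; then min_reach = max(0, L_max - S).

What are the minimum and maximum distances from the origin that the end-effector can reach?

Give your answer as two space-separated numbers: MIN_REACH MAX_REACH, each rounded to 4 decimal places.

Link lengths: [8.5, 9.3, 6.6, 8.1, 10.9]
max_reach = 8.5 + 9.3 + 6.6 + 8.1 + 10.9 = 43.4
L_max = max([8.5, 9.3, 6.6, 8.1, 10.9]) = 10.9
S (sum of others) = 43.4 - 10.9 = 32.5
min_reach = max(0, 10.9 - 32.5) = max(0, -21.6) = 0

Answer: 0.0000 43.4000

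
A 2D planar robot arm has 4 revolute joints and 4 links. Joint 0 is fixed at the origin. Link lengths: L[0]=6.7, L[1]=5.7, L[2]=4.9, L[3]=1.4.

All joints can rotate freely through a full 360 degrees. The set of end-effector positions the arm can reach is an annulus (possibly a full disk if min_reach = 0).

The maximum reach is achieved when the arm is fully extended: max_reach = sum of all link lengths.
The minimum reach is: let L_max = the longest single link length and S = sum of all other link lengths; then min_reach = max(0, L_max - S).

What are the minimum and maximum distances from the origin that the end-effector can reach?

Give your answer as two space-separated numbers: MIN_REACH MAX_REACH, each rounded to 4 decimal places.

Link lengths: [6.7, 5.7, 4.9, 1.4]
max_reach = 6.7 + 5.7 + 4.9 + 1.4 = 18.7
L_max = max([6.7, 5.7, 4.9, 1.4]) = 6.7
S (sum of others) = 18.7 - 6.7 = 12
min_reach = max(0, 6.7 - 12) = max(0, -5.3) = 0

Answer: 0.0000 18.7000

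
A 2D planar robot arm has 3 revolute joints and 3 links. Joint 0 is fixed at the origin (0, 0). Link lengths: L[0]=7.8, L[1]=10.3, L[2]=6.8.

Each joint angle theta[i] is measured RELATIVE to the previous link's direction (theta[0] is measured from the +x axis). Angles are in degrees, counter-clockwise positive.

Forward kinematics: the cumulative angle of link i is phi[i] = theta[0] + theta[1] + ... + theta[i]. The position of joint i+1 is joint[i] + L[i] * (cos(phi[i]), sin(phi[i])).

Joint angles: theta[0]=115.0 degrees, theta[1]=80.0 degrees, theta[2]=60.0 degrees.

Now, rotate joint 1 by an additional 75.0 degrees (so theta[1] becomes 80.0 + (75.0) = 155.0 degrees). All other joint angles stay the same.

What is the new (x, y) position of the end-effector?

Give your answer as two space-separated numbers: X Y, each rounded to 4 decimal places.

joint[0] = (0.0000, 0.0000)  (base)
link 0: phi[0] = 115 = 115 deg
  cos(115 deg) = -0.4226, sin(115 deg) = 0.9063
  joint[1] = (0.0000, 0.0000) + 7.8 * (-0.4226, 0.9063) = (0.0000 + -3.2964, 0.0000 + 7.0692) = (-3.2964, 7.0692)
link 1: phi[1] = 115 + 155 = 270 deg
  cos(270 deg) = -0.0000, sin(270 deg) = -1.0000
  joint[2] = (-3.2964, 7.0692) + 10.3 * (-0.0000, -1.0000) = (-3.2964 + -0.0000, 7.0692 + -10.3000) = (-3.2964, -3.2308)
link 2: phi[2] = 115 + 155 + 60 = 330 deg
  cos(330 deg) = 0.8660, sin(330 deg) = -0.5000
  joint[3] = (-3.2964, -3.2308) + 6.8 * (0.8660, -0.5000) = (-3.2964 + 5.8890, -3.2308 + -3.4000) = (2.5926, -6.6308)
End effector: (2.5926, -6.6308)

Answer: 2.5926 -6.6308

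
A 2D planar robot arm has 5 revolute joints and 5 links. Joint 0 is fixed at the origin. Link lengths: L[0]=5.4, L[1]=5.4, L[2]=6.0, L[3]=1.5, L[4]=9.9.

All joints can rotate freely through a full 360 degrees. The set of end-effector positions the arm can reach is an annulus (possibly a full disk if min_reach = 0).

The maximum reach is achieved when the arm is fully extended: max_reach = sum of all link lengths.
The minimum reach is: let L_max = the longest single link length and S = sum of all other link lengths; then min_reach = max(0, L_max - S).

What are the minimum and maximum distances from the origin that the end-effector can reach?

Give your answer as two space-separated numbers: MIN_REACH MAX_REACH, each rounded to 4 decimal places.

Answer: 0.0000 28.2000

Derivation:
Link lengths: [5.4, 5.4, 6.0, 1.5, 9.9]
max_reach = 5.4 + 5.4 + 6 + 1.5 + 9.9 = 28.2
L_max = max([5.4, 5.4, 6.0, 1.5, 9.9]) = 9.9
S (sum of others) = 28.2 - 9.9 = 18.3
min_reach = max(0, 9.9 - 18.3) = max(0, -8.4) = 0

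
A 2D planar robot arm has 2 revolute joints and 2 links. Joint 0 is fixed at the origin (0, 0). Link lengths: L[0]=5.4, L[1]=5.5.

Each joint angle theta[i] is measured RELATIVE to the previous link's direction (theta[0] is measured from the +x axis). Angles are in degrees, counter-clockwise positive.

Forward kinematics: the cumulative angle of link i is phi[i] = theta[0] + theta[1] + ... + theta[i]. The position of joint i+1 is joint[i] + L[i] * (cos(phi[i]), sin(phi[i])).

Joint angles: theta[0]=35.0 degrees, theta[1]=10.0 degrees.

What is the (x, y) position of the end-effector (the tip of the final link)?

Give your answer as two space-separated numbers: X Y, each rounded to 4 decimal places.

joint[0] = (0.0000, 0.0000)  (base)
link 0: phi[0] = 35 = 35 deg
  cos(35 deg) = 0.8192, sin(35 deg) = 0.5736
  joint[1] = (0.0000, 0.0000) + 5.4 * (0.8192, 0.5736) = (0.0000 + 4.4234, 0.0000 + 3.0973) = (4.4234, 3.0973)
link 1: phi[1] = 35 + 10 = 45 deg
  cos(45 deg) = 0.7071, sin(45 deg) = 0.7071
  joint[2] = (4.4234, 3.0973) + 5.5 * (0.7071, 0.7071) = (4.4234 + 3.8891, 3.0973 + 3.8891) = (8.3125, 6.9864)
End effector: (8.3125, 6.9864)

Answer: 8.3125 6.9864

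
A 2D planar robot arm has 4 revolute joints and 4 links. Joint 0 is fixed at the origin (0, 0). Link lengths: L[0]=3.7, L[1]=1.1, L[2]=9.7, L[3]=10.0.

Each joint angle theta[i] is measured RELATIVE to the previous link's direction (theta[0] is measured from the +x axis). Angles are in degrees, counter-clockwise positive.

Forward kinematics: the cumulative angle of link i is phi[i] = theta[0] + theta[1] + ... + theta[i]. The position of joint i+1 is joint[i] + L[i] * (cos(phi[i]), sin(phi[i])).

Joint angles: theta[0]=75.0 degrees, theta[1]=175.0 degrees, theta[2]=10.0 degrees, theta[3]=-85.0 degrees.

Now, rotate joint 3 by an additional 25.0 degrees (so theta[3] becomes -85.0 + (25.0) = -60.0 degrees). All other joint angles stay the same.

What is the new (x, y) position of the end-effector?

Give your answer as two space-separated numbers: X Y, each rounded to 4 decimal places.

joint[0] = (0.0000, 0.0000)  (base)
link 0: phi[0] = 75 = 75 deg
  cos(75 deg) = 0.2588, sin(75 deg) = 0.9659
  joint[1] = (0.0000, 0.0000) + 3.7 * (0.2588, 0.9659) = (0.0000 + 0.9576, 0.0000 + 3.5739) = (0.9576, 3.5739)
link 1: phi[1] = 75 + 175 = 250 deg
  cos(250 deg) = -0.3420, sin(250 deg) = -0.9397
  joint[2] = (0.9576, 3.5739) + 1.1 * (-0.3420, -0.9397) = (0.9576 + -0.3762, 3.5739 + -1.0337) = (0.5814, 2.5403)
link 2: phi[2] = 75 + 175 + 10 = 260 deg
  cos(260 deg) = -0.1736, sin(260 deg) = -0.9848
  joint[3] = (0.5814, 2.5403) + 9.7 * (-0.1736, -0.9848) = (0.5814 + -1.6844, 2.5403 + -9.5526) = (-1.1030, -7.0124)
link 3: phi[3] = 75 + 175 + 10 + -60 = 200 deg
  cos(200 deg) = -0.9397, sin(200 deg) = -0.3420
  joint[4] = (-1.1030, -7.0124) + 10 * (-0.9397, -0.3420) = (-1.1030 + -9.3969, -7.0124 + -3.4202) = (-10.4999, -10.4326)
End effector: (-10.4999, -10.4326)

Answer: -10.4999 -10.4326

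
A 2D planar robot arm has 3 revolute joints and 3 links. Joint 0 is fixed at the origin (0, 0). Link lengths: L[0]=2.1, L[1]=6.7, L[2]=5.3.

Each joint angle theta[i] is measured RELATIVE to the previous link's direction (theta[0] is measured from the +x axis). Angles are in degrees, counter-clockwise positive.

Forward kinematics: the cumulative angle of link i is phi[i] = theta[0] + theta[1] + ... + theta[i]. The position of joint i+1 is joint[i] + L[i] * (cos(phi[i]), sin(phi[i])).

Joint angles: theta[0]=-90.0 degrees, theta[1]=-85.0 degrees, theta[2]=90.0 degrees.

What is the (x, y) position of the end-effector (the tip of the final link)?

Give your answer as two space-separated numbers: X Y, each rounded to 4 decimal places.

joint[0] = (0.0000, 0.0000)  (base)
link 0: phi[0] = -90 = -90 deg
  cos(-90 deg) = 0.0000, sin(-90 deg) = -1.0000
  joint[1] = (0.0000, 0.0000) + 2.1 * (0.0000, -1.0000) = (0.0000 + 0.0000, 0.0000 + -2.1000) = (0.0000, -2.1000)
link 1: phi[1] = -90 + -85 = -175 deg
  cos(-175 deg) = -0.9962, sin(-175 deg) = -0.0872
  joint[2] = (0.0000, -2.1000) + 6.7 * (-0.9962, -0.0872) = (0.0000 + -6.6745, -2.1000 + -0.5839) = (-6.6745, -2.6839)
link 2: phi[2] = -90 + -85 + 90 = -85 deg
  cos(-85 deg) = 0.0872, sin(-85 deg) = -0.9962
  joint[3] = (-6.6745, -2.6839) + 5.3 * (0.0872, -0.9962) = (-6.6745 + 0.4619, -2.6839 + -5.2798) = (-6.2126, -7.9638)
End effector: (-6.2126, -7.9638)

Answer: -6.2126 -7.9638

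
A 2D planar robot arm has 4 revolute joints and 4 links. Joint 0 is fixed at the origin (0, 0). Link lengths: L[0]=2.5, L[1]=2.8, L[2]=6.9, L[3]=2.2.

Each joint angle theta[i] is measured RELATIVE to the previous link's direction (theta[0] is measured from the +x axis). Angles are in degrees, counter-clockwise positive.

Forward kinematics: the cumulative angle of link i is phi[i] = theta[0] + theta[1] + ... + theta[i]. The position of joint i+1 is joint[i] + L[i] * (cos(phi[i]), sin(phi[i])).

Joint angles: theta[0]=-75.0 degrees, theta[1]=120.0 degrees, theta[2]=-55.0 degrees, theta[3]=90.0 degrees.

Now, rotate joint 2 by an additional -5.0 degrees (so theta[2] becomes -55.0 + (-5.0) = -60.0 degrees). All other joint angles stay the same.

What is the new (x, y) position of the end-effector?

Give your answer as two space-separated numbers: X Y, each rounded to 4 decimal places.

joint[0] = (0.0000, 0.0000)  (base)
link 0: phi[0] = -75 = -75 deg
  cos(-75 deg) = 0.2588, sin(-75 deg) = -0.9659
  joint[1] = (0.0000, 0.0000) + 2.5 * (0.2588, -0.9659) = (0.0000 + 0.6470, 0.0000 + -2.4148) = (0.6470, -2.4148)
link 1: phi[1] = -75 + 120 = 45 deg
  cos(45 deg) = 0.7071, sin(45 deg) = 0.7071
  joint[2] = (0.6470, -2.4148) + 2.8 * (0.7071, 0.7071) = (0.6470 + 1.9799, -2.4148 + 1.9799) = (2.6269, -0.4349)
link 2: phi[2] = -75 + 120 + -60 = -15 deg
  cos(-15 deg) = 0.9659, sin(-15 deg) = -0.2588
  joint[3] = (2.6269, -0.4349) + 6.9 * (0.9659, -0.2588) = (2.6269 + 6.6649, -0.4349 + -1.7859) = (9.2918, -2.2208)
link 3: phi[3] = -75 + 120 + -60 + 90 = 75 deg
  cos(75 deg) = 0.2588, sin(75 deg) = 0.9659
  joint[4] = (9.2918, -2.2208) + 2.2 * (0.2588, 0.9659) = (9.2918 + 0.5694, -2.2208 + 2.1250) = (9.8612, -0.0957)
End effector: (9.8612, -0.0957)

Answer: 9.8612 -0.0957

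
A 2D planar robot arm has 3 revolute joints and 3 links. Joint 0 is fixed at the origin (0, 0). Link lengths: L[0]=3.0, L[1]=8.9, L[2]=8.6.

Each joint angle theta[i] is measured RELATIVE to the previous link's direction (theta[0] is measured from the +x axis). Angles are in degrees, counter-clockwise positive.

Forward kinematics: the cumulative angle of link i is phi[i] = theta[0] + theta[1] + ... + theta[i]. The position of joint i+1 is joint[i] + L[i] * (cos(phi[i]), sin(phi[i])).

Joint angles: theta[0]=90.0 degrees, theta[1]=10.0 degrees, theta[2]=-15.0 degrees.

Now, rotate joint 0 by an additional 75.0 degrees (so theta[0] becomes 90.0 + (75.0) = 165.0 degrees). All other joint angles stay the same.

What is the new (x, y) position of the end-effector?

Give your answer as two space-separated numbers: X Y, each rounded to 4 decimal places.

joint[0] = (0.0000, 0.0000)  (base)
link 0: phi[0] = 165 = 165 deg
  cos(165 deg) = -0.9659, sin(165 deg) = 0.2588
  joint[1] = (0.0000, 0.0000) + 3 * (-0.9659, 0.2588) = (0.0000 + -2.8978, 0.0000 + 0.7765) = (-2.8978, 0.7765)
link 1: phi[1] = 165 + 10 = 175 deg
  cos(175 deg) = -0.9962, sin(175 deg) = 0.0872
  joint[2] = (-2.8978, 0.7765) + 8.9 * (-0.9962, 0.0872) = (-2.8978 + -8.8661, 0.7765 + 0.7757) = (-11.7639, 1.5521)
link 2: phi[2] = 165 + 10 + -15 = 160 deg
  cos(160 deg) = -0.9397, sin(160 deg) = 0.3420
  joint[3] = (-11.7639, 1.5521) + 8.6 * (-0.9397, 0.3420) = (-11.7639 + -8.0814, 1.5521 + 2.9414) = (-19.8453, 4.4935)
End effector: (-19.8453, 4.4935)

Answer: -19.8453 4.4935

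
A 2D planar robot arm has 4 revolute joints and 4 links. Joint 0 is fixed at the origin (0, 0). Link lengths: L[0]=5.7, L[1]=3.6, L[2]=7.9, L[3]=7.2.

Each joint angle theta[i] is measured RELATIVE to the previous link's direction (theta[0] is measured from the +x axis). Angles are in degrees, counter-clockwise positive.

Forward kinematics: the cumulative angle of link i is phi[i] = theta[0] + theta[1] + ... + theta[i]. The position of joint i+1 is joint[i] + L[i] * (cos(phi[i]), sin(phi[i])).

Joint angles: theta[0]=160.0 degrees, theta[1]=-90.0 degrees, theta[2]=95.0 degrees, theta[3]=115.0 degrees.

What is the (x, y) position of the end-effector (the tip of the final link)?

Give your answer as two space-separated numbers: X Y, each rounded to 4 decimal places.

Answer: -10.5055 0.2865

Derivation:
joint[0] = (0.0000, 0.0000)  (base)
link 0: phi[0] = 160 = 160 deg
  cos(160 deg) = -0.9397, sin(160 deg) = 0.3420
  joint[1] = (0.0000, 0.0000) + 5.7 * (-0.9397, 0.3420) = (0.0000 + -5.3562, 0.0000 + 1.9495) = (-5.3562, 1.9495)
link 1: phi[1] = 160 + -90 = 70 deg
  cos(70 deg) = 0.3420, sin(70 deg) = 0.9397
  joint[2] = (-5.3562, 1.9495) + 3.6 * (0.3420, 0.9397) = (-5.3562 + 1.2313, 1.9495 + 3.3829) = (-4.1250, 5.3324)
link 2: phi[2] = 160 + -90 + 95 = 165 deg
  cos(165 deg) = -0.9659, sin(165 deg) = 0.2588
  joint[3] = (-4.1250, 5.3324) + 7.9 * (-0.9659, 0.2588) = (-4.1250 + -7.6308, 5.3324 + 2.0447) = (-11.7558, 7.3771)
link 3: phi[3] = 160 + -90 + 95 + 115 = 280 deg
  cos(280 deg) = 0.1736, sin(280 deg) = -0.9848
  joint[4] = (-11.7558, 7.3771) + 7.2 * (0.1736, -0.9848) = (-11.7558 + 1.2503, 7.3771 + -7.0906) = (-10.5055, 0.2865)
End effector: (-10.5055, 0.2865)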